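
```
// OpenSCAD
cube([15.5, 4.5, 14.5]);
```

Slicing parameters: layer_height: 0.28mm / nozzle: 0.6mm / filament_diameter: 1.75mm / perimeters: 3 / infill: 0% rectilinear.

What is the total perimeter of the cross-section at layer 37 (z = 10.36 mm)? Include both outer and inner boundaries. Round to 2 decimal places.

At z = 10.36 mm: the 15.5×4.5 cube contributes its full rectangle (perimeter 40.00 mm). Overall, the cross-section is a single solid region. Total boundary length (outer) = 40.00 mm.

40.00 mm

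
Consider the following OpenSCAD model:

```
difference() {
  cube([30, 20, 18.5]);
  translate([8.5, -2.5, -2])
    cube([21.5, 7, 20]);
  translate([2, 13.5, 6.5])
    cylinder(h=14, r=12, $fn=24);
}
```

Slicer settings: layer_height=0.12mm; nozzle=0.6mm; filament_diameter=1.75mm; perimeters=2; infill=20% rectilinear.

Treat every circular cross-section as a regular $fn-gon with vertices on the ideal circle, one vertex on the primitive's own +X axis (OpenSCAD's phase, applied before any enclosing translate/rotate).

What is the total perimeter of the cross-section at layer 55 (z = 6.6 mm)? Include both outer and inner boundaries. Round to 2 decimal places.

At z = 6.6 mm: the cube (footprint 30×20) is included at this height (perimeter 100.00 mm); the cube at (8.5, -2.5) is present — its section is the full 21.5×7 rectangle (perimeter 57.00 mm); the cylinder at (2, 13.5): section is a regular 24-gon, circumradius r=12 (perimeter = 2·24·12.000·sin(180°/24) = 75.18 mm); Taking the first minus the rest: starting from the 30×20 cube, the 21.5×7 cube at (8.5, -2.5) partially overlaps it — only the 96.75 mm² overlap (of its 150.50 mm²) is removed, clipping the outline; the r=12 cylinder at (2, 13.5) partially overlaps it — only the 221.43 mm² overlap (of its 447.24 mm²) is removed, clipping the outline — boundary = 93.48 mm. Overall, the cross-section has 2 separate islands. Total boundary length (outer) = 93.48 mm.

93.48 mm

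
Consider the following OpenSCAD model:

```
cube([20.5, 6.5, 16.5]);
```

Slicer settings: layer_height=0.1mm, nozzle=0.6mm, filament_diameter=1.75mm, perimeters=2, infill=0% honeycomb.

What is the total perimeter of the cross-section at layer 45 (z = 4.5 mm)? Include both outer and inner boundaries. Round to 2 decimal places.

At z = 4.5 mm: the cube (footprint 20.5×6.5) is included at this height (perimeter 54.00 mm). Overall, the cross-section is a single solid region. Total boundary length (outer) = 54.00 mm.

54.00 mm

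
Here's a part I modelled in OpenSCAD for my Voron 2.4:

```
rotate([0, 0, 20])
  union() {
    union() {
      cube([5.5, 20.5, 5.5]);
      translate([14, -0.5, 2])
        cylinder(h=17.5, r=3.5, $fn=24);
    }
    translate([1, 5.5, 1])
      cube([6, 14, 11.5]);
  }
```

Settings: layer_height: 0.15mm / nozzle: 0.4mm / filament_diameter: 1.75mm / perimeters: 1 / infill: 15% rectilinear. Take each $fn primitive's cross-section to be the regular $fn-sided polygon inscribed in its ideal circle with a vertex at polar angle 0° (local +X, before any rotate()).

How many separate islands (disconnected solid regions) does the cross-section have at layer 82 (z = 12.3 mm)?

2

At z = 12.3 mm: the cube is absent (z outside [0, 5.5]); the r=3.5 cylinder at (14, -0.5) contributes a regular 24-gon of circumradius 3.5; Taking the union: only the r=3.5 cylinder at (14, -0.5) is present, so the union is just that shape — 1 connected region; the cube at (1, 5.5) is present — its section is the full 6×14 rectangle; Taking the union: the 2 present regions are separate (no shared area or edge), so areas and boundary lengths simply add and each stays a separate island — 2 connected regions; (rotated 20° about Z; rotation is an isometry so areas/perimeters/island counts are preserved). Overall, the cross-section has 2 separate islands. Island count = 2.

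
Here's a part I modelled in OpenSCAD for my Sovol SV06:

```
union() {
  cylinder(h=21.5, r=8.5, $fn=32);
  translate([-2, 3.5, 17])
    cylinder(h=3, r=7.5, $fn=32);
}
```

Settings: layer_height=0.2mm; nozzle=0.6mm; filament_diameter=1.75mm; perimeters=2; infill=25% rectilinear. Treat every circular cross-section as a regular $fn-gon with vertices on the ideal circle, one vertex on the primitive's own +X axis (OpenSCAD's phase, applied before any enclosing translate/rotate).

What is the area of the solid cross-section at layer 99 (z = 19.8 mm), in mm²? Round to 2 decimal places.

At z = 19.8 mm: the r=8.5 cylinder contributes a regular 32-gon of circumradius 8.5 (area = (32/2)·8.500²·sin(360°/32) = 225.52 mm²); the r=7.5 cylinder at (-2, 3.5) gives a regular 32-gon of circumradius 7.5 (constant along its height) (area = (32/2)·7.500²·sin(360°/32) = 175.58 mm²); Merging all regions: the regions partially overlap — summed areas 401.11 mm² minus the doubly-counted overlap 134.92 mm² gives 266.19 mm² — area = 266.19 mm². Overall, the cross-section is a single solid region. Net area = 266.19 mm².

266.19 mm²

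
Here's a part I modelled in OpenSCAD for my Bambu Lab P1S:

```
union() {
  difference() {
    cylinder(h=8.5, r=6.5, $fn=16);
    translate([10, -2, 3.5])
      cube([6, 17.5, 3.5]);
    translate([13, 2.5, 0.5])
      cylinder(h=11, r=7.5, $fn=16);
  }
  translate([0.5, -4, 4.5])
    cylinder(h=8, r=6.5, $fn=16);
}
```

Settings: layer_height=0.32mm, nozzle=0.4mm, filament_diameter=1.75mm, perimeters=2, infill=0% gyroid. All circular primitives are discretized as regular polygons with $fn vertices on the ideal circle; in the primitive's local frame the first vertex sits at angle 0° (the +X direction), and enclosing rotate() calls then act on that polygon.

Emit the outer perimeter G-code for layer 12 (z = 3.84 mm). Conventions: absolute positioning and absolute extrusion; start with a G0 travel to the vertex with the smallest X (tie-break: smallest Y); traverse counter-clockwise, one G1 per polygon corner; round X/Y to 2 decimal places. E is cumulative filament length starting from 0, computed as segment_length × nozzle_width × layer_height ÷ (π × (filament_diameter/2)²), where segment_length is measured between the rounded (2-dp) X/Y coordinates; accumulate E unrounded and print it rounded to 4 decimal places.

At z = 3.84 mm: the r=6.5 cylinder contributes a regular 16-gon of circumradius 6.5; the cube at (10, -2) is present — its section is the full 6×17.5 rectangle; the cylinder at (13, 2.5): section is a regular 16-gon, circumradius r=7.5; Subtracting the remaining from the first: starting from the r=6.5 cylinder, the 6×17.5 cube at (10, -2) misses the remaining region (no effect); the r=7.5 cylinder at (13, 2.5) partially overlaps it — only the 1.63 mm² overlap (of its 172.21 mm²) is removed, clipping the outline — 1 connected region; the cylinder at (0.5, -4) does not reach this height (z outside [4.5, 12.5]); Combining (union): only that combined region is present, so the union is just that shape — 1 connected region. The outline is a single polygon with 18 vertices. Extrusion per mm of travel: 0.4 × 0.32 / (π × 0.875²) = 0.053216. Accumulating E over each segment gives final E = 2.1586.

G0 X-6.50 Y0.00 Z3.84
G1 X-6.01 Y-2.49 E0.1350
G1 X-4.60 Y-4.60 E0.2701
G1 X-2.49 Y-6.01 E0.4051
G1 X0.00 Y-6.50 E0.5402
G1 X2.49 Y-6.01 E0.6752
G1 X4.60 Y-4.60 E0.8103
G1 X6.01 Y-2.49 E0.9453
G1 X6.34 Y-0.78 E1.0380
G1 X6.07 Y-0.37 E1.0642
G1 X5.50 Y2.50 E1.2199
G1 X5.61 Y3.07 E1.2508
G1 X4.60 Y4.60 E1.3483
G1 X2.49 Y6.01 E1.4834
G1 X0.00 Y6.50 E1.6184
G1 X-2.49 Y6.01 E1.7535
G1 X-4.60 Y4.60 E1.8885
G1 X-6.01 Y2.49 E2.0236
G1 X-6.50 Y0.00 E2.1586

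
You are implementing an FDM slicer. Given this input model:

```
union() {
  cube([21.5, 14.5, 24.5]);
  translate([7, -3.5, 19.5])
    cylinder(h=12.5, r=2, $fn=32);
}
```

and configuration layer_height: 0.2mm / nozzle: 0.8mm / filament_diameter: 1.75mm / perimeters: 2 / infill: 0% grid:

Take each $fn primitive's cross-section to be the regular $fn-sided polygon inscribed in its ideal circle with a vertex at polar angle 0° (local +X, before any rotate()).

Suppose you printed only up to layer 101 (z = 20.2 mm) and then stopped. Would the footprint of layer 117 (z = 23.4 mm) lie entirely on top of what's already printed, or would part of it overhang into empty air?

Compare the two slices. At z = 20.2: the 21.5×14.5 cube contributes its full rectangle (area 311.75 mm²); the r=2 cylinder at (7, -3.5) contributes a regular 32-gon of circumradius 2 (area = (32/2)·2.000²·sin(360°/32) = 12.49 mm²); Combining (union): the 2 present regions are separate (no shared area or edge), so areas and boundary lengths simply add and each stays a separate island — area = 324.24 mm². At z = 23.4: the cube is present — its section is the full 21.5×14.5 rectangle (area 311.75 mm²); the cylinder at (7, -3.5): section is a regular 32-gon, circumradius r=2 (area = (32/2)·2.000²·sin(360°/32) = 12.49 mm²); Taking the union: the 2 present regions are separate (no shared area or edge), so areas and boundary lengths simply add and each stays a separate island — area = 324.24 mm². Checking containment: the cross-section at z = 23.4 is a subset of the cross-section at z = 20.2.

entirely on top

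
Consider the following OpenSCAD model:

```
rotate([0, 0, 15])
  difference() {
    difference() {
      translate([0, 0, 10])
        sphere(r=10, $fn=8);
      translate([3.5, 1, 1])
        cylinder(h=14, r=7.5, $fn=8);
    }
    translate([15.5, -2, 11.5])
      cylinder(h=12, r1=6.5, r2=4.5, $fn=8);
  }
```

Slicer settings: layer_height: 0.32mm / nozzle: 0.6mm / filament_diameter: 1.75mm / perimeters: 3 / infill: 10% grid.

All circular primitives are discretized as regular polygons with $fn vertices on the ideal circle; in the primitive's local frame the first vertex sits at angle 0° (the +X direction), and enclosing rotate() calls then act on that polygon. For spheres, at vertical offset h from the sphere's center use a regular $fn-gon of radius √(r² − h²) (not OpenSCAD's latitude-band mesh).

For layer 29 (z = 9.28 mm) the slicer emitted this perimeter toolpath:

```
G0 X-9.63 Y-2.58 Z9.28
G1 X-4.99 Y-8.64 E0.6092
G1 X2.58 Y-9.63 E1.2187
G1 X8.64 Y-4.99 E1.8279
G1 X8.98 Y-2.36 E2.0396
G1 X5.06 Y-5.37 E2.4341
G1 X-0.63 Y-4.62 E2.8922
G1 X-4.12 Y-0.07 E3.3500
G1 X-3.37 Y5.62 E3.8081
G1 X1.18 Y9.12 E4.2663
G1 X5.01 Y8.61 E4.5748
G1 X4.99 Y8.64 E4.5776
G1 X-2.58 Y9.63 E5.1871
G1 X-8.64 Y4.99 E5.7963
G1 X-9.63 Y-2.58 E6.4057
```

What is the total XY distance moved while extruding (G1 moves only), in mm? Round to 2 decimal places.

Sum the Euclidean lengths of each G1 segment: total = 80.25 mm.

80.25 mm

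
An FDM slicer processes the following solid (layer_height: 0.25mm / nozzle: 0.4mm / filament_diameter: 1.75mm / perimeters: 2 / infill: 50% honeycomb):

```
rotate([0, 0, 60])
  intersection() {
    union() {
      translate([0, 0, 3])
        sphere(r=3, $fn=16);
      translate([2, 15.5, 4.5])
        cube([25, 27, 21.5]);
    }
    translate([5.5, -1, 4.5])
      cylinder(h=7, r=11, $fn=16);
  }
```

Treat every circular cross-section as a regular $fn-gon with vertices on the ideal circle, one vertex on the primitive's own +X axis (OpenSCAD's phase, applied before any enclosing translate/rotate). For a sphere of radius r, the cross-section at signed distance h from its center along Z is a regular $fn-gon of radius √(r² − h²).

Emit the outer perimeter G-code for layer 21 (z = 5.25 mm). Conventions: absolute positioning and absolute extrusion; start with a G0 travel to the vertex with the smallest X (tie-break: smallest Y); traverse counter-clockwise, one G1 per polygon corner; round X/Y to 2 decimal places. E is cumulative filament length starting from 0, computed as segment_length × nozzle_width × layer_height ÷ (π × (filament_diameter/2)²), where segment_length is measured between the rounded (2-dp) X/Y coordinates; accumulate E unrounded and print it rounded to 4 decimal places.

G0 X-1.97 Y0.26 Z5.25
G1 X-1.92 Y-0.51 E0.0321
G1 X-1.57 Y-1.21 E0.0646
G1 X-0.99 Y-1.72 E0.0967
G1 X-0.26 Y-1.97 E0.1288
G1 X0.51 Y-1.92 E0.1609
G1 X1.21 Y-1.57 E0.1934
G1 X1.72 Y-0.99 E0.2255
G1 X1.97 Y-0.26 E0.2576
G1 X1.92 Y0.51 E0.2897
G1 X1.57 Y1.21 E0.3222
G1 X0.99 Y1.72 E0.3543
G1 X0.26 Y1.97 E0.3864
G1 X-0.51 Y1.92 E0.4185
G1 X-1.21 Y1.57 E0.4510
G1 X-1.72 Y0.99 E0.4832
G1 X-1.97 Y0.26 E0.5152

At z = 5.25 mm: the r=3 sphere contributes a regular 16-gon of circumradius √(3²−2.25²) = 1.984; the cube at (2, 15.5) (footprint 25×27) is included at this height; Taking the union: the 2 present regions are separate (no shared area or edge), so areas and boundary lengths simply add and each stays a separate island — 2 connected regions; the r=11 cylinder at (5.5, -1) gives a regular 16-gon of circumradius 11 (constant along its height); Taking the intersection: the r=11 cylinder at (5.5, -1) partially overlaps the result so far; clipping to the common part keeps 12.05 mm² — 1 connected region; (whole slice rotated 60° about Z — lengths, areas and connectivity unchanged). The outline is a single polygon with 16 vertices. Extrusion per mm of travel: 0.4 × 0.25 / (π × 0.875²) = 0.041575. Accumulating E over each segment gives final E = 0.5152.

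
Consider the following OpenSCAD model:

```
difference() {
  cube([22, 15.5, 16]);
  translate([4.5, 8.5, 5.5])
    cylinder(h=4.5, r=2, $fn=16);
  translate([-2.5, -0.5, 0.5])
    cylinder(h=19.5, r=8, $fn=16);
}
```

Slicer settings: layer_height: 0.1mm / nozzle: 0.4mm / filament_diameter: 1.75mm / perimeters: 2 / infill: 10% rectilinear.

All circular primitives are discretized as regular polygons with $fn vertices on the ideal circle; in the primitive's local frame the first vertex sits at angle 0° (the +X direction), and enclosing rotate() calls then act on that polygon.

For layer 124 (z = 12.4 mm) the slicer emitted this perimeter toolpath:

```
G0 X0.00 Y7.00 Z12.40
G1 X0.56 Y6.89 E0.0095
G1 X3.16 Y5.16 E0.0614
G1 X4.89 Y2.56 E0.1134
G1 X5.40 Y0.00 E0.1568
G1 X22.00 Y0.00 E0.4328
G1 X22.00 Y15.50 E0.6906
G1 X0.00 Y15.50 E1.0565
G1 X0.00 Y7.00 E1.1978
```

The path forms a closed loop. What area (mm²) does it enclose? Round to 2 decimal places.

Apply the shoelace formula to the sequence of (X, Y) vertices; enclosed area = 314.12 mm².

314.12 mm²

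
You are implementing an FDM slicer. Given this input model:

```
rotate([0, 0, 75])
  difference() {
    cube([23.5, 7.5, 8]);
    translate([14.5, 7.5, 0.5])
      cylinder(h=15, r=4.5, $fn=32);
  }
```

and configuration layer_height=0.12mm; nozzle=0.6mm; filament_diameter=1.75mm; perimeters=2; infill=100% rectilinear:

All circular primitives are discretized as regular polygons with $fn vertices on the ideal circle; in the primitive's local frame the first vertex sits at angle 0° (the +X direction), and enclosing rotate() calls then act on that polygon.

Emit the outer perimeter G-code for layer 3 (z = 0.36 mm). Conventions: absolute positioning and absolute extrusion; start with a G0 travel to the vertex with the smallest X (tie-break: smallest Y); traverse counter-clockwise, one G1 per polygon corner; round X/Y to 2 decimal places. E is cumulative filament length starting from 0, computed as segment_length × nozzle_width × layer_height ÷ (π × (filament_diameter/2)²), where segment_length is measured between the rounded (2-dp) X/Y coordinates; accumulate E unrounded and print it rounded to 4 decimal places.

At z = 0.36 mm: the cube is present — its section is the full 23.5×7.5 rectangle; the cylinder at (14.5, 7.5) is absent (z outside [0.5, 15.5]); Subtracting the remaining from the first: none of the subtracted shapes is present at this height, so the 23.5×7.5 cube is unchanged — 1 connected region; (rotated 75° about Z; rotation is an isometry so areas/perimeters/island counts are preserved). The outline is a single polygon with 4 vertices. Extrusion per mm of travel: 0.6 × 0.12 / (π × 0.875²) = 0.029934. Accumulating E over each segment gives final E = 1.8556.

G0 X-7.24 Y1.94 Z0.36
G1 X0.00 Y0.00 E0.2244
G1 X6.08 Y22.70 E0.9278
G1 X-1.16 Y24.64 E1.1522
G1 X-7.24 Y1.94 E1.8556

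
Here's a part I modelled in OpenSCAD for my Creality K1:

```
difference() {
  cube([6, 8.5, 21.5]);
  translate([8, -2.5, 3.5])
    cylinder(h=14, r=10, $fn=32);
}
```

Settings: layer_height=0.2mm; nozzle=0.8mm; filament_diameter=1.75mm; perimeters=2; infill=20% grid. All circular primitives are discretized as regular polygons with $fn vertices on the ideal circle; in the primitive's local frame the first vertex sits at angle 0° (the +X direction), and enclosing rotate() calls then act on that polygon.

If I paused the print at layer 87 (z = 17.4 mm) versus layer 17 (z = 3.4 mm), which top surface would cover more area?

Layer 87 (z = 17.4): the cube (footprint 6×8.5) is included at this height (area 51.00 mm²); the r=10 cylinder at (8, -2.5) contributes a regular 32-gon of circumradius 10 (area = (32/2)·10.000²·sin(360°/32) = 312.14 mm²); Subtracting the remaining from the first: starting from the 6×8.5 cube (51.00 mm²), the r=10 cylinder at (8, -2.5) partially overlaps it — only the 35.26 mm² overlap (of its 312.14 mm²) is removed, clipping the outline — area = 15.74 mm². So its area = 15.74 mm². Layer 17 (z = 3.4): the 6×8.5 cube contributes its full rectangle (area 51.00 mm²); the cylinder at (8, -2.5) is not intersected at this z (z outside [3.5, 17.5]); Subtracting the remaining from the first: none of the subtracted shapes is present at this height, so the 6×8.5 cube is unchanged — area = 51.00 mm². So its area = 51.00 mm². Layer 17 is larger (51.00 vs 15.74 mm²).

layer 17 (z = 3.4 mm)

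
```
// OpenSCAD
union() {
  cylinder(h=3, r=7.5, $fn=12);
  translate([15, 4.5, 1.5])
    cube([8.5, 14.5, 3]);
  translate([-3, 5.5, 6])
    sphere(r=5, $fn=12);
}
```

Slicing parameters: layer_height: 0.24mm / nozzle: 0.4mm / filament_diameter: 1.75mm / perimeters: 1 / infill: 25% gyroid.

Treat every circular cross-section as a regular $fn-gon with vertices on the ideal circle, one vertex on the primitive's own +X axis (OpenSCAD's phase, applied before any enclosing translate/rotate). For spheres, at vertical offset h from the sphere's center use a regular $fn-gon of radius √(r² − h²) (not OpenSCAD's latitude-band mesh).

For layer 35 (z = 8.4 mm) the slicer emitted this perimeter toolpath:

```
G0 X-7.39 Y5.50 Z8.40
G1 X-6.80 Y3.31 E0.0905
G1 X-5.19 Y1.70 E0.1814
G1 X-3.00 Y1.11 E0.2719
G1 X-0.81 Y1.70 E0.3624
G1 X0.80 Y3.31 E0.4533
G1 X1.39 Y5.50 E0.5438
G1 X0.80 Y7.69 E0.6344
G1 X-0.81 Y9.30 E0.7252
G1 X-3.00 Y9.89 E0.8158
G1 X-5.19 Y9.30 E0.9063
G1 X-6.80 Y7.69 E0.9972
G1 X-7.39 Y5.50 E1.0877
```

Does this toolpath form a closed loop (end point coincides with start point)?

yes

Start point (G0): (-7.39, 5.50). End point (last G1): the path returns to the start — closed.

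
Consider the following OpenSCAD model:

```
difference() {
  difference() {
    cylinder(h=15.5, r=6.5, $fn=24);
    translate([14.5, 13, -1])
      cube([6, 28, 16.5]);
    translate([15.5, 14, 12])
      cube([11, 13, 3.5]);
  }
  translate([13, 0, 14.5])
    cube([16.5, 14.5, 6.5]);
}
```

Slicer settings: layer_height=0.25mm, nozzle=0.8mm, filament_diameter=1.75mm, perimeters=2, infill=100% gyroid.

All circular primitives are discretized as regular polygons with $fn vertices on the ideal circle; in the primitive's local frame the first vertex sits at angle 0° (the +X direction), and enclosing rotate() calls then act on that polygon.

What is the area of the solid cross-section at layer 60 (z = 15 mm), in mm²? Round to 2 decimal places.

At z = 15 mm: the r=6.5 cylinder contributes a regular 24-gon of circumradius 6.5 (area = (24/2)·6.500²·sin(360°/24) = 131.22 mm²); the cube at (14.5, 13) (footprint 6×28) is included at this height (area 168.00 mm²); the cube at (15.5, 14) (footprint 11×13) is included at this height (area 143.00 mm²); Subtracting the remaining from the first: starting from the r=6.5 cylinder (131.22 mm²), the 6×28 cube at (14.5, 13) misses the remaining region (no effect); the 11×13 cube at (15.5, 14) misses the remaining region (no effect) — area = 131.22 mm²; the 16.5×14.5 cube at (13, 0) contributes its full rectangle (area 239.25 mm²); After the difference (first − rest): starting from that combined region (131.22 mm²), the 16.5×14.5 cube at (13, 0) misses the remaining region (no effect) — area = 131.22 mm². Overall, the cross-section is a single solid region. Net area = 131.22 mm².

131.22 mm²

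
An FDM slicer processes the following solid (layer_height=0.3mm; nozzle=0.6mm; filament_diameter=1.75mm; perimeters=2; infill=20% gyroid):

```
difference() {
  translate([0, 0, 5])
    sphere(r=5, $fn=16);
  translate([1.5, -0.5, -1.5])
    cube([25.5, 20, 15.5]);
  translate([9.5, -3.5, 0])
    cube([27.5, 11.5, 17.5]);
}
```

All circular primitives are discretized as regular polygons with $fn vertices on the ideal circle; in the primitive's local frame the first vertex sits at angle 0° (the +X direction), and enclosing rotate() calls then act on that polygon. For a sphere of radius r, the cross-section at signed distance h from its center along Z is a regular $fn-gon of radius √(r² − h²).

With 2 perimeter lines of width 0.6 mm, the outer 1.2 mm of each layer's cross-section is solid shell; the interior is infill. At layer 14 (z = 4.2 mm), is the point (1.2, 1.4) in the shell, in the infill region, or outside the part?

shell

At z = 4.2 mm: the r=5 sphere slices to a regular 16-gon of circumradius 4.936 (√(r²−h²) with h=0.8 from center); the cube at (1.5, -0.5) (footprint 25.5×20) is included at this height; the 27.5×11.5 cube at (9.5, -3.5) contributes its full rectangle; Taking the first minus the rest: starting from the r=5 sphere, the 25.5×20 cube at (1.5, -0.5) partially overlaps it — only the 13.16 mm² overlap (of its 510.00 mm²) is removed, clipping the outline; the 27.5×11.5 cube at (9.5, -3.5) misses the remaining region (no effect) — 1 connected region. Overall, the cross-section is a single solid region. The nearest boundary edge runs (1.50, 4.64)→(1.50, -0.50); distance from the point to it = 0.30 mm. The point is inside the cross-section, 0.30 mm from the nearest boundary — within the 1.2 mm shell band (2 × 0.6).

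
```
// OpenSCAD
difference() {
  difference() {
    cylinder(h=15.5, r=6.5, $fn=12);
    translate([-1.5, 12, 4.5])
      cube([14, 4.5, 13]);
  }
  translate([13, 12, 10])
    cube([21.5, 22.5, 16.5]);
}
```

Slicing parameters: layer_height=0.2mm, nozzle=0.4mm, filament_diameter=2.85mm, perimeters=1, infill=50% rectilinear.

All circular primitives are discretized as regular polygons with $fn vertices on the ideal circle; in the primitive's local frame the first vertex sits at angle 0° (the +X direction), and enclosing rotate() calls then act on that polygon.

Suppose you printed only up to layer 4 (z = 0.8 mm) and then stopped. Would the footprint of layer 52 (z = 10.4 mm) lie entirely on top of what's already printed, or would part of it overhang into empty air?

Compare the two slices. At z = 0.8: the cylinder: section is a regular 12-gon, circumradius r=6.5 (area = (12/2)·6.500²·sin(360°/12) = 126.75 mm²); the cube at (-1.5, 12) does not reach this height (z outside [4.5, 17.5]); Taking the first minus the rest: none of the subtracted shapes is present at this height, so the r=6.5 cylinder is unchanged — area = 126.75 mm²; the cube at (13, 12) does not reach this height (z outside [10, 26.5]); Subtracting the remaining from the first: none of the subtracted shapes is present at this height, so the result so far is unchanged — area = 126.75 mm². At z = 10.4: the r=6.5 cylinder gives a regular 12-gon of circumradius 6.5 (constant along its height) (area = (12/2)·6.500²·sin(360°/12) = 126.75 mm²); the 14×4.5 cube at (-1.5, 12) contributes its full rectangle (area 63.00 mm²); After the difference (first − rest): starting from the r=6.5 cylinder (126.75 mm²), the 14×4.5 cube at (-1.5, 12) misses the remaining region (no effect) — area = 126.75 mm²; the cube at (13, 12) (footprint 21.5×22.5) is included at this height (area 483.75 mm²); Subtracting the remaining from the first: starting from the result so far (126.75 mm²), the 21.5×22.5 cube at (13, 12) misses the remaining region (no effect) — area = 126.75 mm². Checking containment: the cross-section at z = 10.4 is a subset of the cross-section at z = 0.8.

entirely on top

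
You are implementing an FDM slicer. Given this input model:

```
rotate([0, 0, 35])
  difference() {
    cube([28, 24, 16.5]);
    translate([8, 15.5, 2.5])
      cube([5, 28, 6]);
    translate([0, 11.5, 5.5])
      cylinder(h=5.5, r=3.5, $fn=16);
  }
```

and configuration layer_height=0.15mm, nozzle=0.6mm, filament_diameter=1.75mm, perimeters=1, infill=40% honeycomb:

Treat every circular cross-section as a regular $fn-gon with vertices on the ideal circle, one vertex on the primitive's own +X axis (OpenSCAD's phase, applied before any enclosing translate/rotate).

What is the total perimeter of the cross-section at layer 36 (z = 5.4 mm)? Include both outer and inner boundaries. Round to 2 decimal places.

121.00 mm

At z = 5.4 mm: the cube is present — its section is the full 28×24 rectangle (perimeter 104.00 mm); the 5×28 cube at (8, 15.5) contributes its full rectangle (perimeter 66.00 mm); the cylinder at (0, 11.5) does not reach this height (z outside [5.5, 11]); After the difference (first − rest): starting from the 28×24 cube, the 5×28 cube at (8, 15.5) partially overlaps it — only the 42.50 mm² overlap (of its 140.00 mm²) is removed, clipping the outline — boundary = 121.00 mm; (rotated 35° about Z; rotation is an isometry so areas/perimeters/island counts are preserved). Overall, the cross-section is a single solid region. Total boundary length (outer) = 121.00 mm.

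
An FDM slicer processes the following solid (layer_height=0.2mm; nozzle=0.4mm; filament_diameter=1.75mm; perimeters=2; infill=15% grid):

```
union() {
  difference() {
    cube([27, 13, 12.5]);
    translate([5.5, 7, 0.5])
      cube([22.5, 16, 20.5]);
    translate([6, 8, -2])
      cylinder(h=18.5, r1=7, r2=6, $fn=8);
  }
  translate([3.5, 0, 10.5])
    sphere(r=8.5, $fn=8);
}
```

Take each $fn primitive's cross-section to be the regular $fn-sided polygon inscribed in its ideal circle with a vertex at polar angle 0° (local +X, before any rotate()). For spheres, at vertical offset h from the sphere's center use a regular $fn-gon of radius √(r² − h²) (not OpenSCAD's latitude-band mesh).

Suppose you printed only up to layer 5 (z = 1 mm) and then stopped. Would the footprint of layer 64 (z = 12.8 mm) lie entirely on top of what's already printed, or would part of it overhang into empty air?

part overhangs

Compare the two slices. At z = 1: the cube (footprint 27×13) is included at this height (area 351.00 mm²); the 22.5×16 cube at (5.5, 7) contributes its full rectangle (area 360.00 mm²); the cone at (6, 8) contributes a regular 8-gon of circumradius 6.838 (interpolated between r1=7 and r2=6 at t=0.162) (area = (8/2)·6.838²·sin(360°/8) = 132.25 mm²); Subtracting the remaining from the first: starting from the 27×13 cube (351.00 mm²), the 22.5×16 cube at (5.5, 7) partially overlaps it — only the 129.00 mm² overlap (of its 360.00 mm²) is removed, clipping the outline; the cone at (6, 8) partially overlaps it — only the 83.78 mm² overlap (of its 132.25 mm²) is removed, clipping the outline — area = 138.22 mm²; the sphere at (3.5, 0) is absent (|z−center|=9.500 > r=8.5); Combining (union): only the result so far is present, so the union is just that shape — area = 138.22 mm². At z = 12.8: the cube is absent (z outside [0, 12.5]); the cube at (5.5, 7) (footprint 22.5×16) is included at this height (area 360.00 mm²); the cone at (6, 8) (r1=7→r2=6) has section circumradius 6.200 here — a regular 8-gon (area = (8/2)·6.200²·sin(360°/8) = 108.72 mm²); Taking the first minus the rest: the first operand is absent here, so nothing remains; the r=8.5 sphere at (3.5, 0) contributes a regular 8-gon of circumradius √(8.5²−2.3²) = 8.183 (area = (8/2)·8.183²·sin(360°/8) = 189.39 mm²); Merging all regions: only the r=8.5 sphere at (3.5, 0) is present, so the union is just that shape — area = 189.39 mm². Checking containment: at z = 12.8 the cross-section extends beyond the z = 1 cross-section by about 162.50 mm².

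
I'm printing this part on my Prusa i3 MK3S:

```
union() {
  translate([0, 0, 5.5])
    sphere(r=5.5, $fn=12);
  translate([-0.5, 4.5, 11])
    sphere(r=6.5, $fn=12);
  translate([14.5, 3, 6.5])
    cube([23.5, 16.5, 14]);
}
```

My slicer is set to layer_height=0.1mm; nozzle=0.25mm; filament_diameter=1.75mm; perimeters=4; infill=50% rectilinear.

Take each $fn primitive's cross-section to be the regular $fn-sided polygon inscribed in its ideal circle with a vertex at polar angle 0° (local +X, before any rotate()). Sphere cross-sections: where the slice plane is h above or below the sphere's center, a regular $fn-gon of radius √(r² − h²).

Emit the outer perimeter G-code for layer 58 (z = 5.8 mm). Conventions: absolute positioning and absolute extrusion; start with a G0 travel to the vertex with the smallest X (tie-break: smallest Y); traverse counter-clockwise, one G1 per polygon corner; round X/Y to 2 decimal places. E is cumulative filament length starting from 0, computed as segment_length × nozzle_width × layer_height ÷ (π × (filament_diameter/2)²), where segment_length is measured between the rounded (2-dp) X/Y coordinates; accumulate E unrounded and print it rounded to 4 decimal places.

At z = 5.8 mm: the sphere: section is a regular 12-gon, circumradius = √(r²−h²) = √(5.5²−0.3²) = 5.492; the r=6.5 sphere at (-0.5, 4.5) contributes a regular 12-gon of circumradius √(6.5²−5.2²) = 3.900; the cube at (14.5, 3) is absent (z outside [6.5, 20.5]); Combining (union): the regions partially overlap (shared area 25.47 mm²), so overlapping operands fuse into one piece — 1 connected region. The outline is a single polygon with 18 vertices. Extrusion per mm of travel: 0.25 × 0.1 / (π × 0.875²) = 0.010394. Accumulating E over each segment gives final E = 0.4084.

G0 X-5.49 Y0.00 Z5.80
G1 X-4.76 Y-2.75 E0.0296
G1 X-2.75 Y-4.76 E0.0591
G1 X0.00 Y-5.49 E0.0887
G1 X2.75 Y-4.76 E0.1183
G1 X4.76 Y-2.75 E0.1478
G1 X5.49 Y0.00 E0.1774
G1 X4.76 Y2.75 E0.2070
G1 X3.32 Y4.19 E0.2281
G1 X3.40 Y4.50 E0.2314
G1 X2.88 Y6.45 E0.2524
G1 X1.45 Y7.88 E0.2734
G1 X-0.50 Y8.40 E0.2944
G1 X-2.45 Y7.88 E0.3154
G1 X-3.88 Y6.45 E0.3364
G1 X-4.40 Y4.50 E0.3574
G1 X-4.10 Y3.40 E0.3692
G1 X-4.76 Y2.75 E0.3789
G1 X-5.49 Y0.00 E0.4084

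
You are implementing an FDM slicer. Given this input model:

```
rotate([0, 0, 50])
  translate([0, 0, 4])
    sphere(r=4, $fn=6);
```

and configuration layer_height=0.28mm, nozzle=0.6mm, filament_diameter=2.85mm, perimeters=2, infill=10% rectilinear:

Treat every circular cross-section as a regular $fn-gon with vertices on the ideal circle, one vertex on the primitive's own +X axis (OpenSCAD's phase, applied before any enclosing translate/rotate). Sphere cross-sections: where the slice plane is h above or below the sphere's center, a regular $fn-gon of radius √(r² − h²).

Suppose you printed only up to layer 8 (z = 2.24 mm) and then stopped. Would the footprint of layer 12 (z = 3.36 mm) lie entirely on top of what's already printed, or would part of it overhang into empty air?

part overhangs

Compare the two slices. At z = 2.24: the r=4 sphere slices to a regular 6-gon of circumradius 3.592 (√(r²−h²) with h=1.76 from center) (area = (6/2)·3.592²·sin(360°/6) = 33.52 mm²); (rotated 50° about Z; rotation is an isometry so areas/perimeters/island counts are preserved). At z = 3.36: the r=4 sphere slices to a regular 6-gon of circumradius 3.948 (√(r²−h²) with h=0.64 from center) (area = (6/2)·3.948²·sin(360°/6) = 40.51 mm²); (rotated 50° about Z; rotation is an isometry so areas/perimeters/island counts are preserved). Checking containment: at z = 3.36 the cross-section extends beyond the z = 2.24 cross-section by about 6.98 mm².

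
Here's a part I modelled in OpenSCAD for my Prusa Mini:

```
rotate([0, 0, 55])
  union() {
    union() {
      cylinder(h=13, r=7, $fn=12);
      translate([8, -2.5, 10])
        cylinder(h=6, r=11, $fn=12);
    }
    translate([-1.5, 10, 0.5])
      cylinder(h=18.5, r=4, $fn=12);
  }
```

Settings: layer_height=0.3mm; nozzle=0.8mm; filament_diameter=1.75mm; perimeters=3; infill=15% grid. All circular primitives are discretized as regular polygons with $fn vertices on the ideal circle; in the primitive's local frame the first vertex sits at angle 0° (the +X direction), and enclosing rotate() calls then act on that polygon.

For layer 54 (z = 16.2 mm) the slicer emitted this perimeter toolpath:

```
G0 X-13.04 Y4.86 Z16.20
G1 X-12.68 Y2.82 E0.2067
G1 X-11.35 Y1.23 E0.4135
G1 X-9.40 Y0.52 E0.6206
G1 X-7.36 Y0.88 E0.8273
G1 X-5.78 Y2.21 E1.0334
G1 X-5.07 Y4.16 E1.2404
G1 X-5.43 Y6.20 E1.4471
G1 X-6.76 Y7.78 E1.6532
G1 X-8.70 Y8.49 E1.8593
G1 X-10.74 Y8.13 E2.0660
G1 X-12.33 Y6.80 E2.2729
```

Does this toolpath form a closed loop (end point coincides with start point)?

Start point (G0): (-13.04, 4.86). End point (last G1): the path does not return to the start — open.

no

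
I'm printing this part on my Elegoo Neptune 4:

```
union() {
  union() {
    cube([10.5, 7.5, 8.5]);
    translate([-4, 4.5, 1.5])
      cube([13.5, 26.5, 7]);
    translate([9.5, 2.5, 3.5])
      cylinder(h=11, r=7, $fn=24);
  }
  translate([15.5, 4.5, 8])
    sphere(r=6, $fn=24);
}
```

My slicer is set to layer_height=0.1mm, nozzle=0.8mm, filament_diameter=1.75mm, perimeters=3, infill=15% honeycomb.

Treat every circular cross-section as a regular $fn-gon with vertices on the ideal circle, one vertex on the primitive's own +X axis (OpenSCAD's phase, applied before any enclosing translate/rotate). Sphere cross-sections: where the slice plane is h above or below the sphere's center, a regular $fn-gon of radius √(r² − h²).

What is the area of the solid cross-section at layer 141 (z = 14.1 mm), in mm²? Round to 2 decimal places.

152.19 mm²

At z = 14.1 mm: the cube is absent (z outside [0, 8.5]); the cube at (-4, 4.5) is not intersected at this z (z outside [1.5, 8.5]); the cylinder at (9.5, 2.5): section is a regular 24-gon, circumradius r=7 (area = (24/2)·7.000²·sin(360°/24) = 152.19 mm²); Merging all regions: only the r=7 cylinder at (9.5, 2.5) is present, so the union is just that shape — area = 152.19 mm²; the sphere at (15.5, 4.5) does not reach this height (|z−center|=6.100 > r=6); Merging all regions: only that combined region is present, so the union is just that shape — area = 152.19 mm². Overall, the cross-section is a single solid region. Net area = 152.19 mm².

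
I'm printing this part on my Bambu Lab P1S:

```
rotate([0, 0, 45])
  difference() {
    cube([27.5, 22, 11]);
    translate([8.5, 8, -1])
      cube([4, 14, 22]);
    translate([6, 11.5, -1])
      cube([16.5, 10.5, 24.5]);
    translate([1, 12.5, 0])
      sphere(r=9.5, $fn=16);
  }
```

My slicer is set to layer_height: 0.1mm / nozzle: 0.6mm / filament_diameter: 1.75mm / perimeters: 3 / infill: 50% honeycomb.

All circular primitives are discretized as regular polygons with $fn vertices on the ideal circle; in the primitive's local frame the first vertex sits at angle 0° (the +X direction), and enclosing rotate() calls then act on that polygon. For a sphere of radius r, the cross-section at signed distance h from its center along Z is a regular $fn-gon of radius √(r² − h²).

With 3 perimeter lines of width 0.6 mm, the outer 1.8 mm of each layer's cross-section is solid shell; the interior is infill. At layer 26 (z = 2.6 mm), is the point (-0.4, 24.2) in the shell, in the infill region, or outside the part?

At z = 2.6 mm: the cube is present — its section is the full 27.5×22 rectangle; the 4×14 cube at (8.5, 8) contributes its full rectangle; the 16.5×10.5 cube at (6, 11.5) contributes its full rectangle; the r=9.5 sphere at (1, 12.5) contributes a regular 16-gon of circumradius √(9.5²−2.6²) = 9.137; Taking the first minus the rest: starting from the 27.5×22 cube, the 4×14 cube at (8.5, 8) lies inside it touching the edge (removes its full 56.00 mm²); the 16.5×10.5 cube at (6, 11.5) partially overlaps it — only the 131.25 mm² overlap (of its 173.25 mm²) is removed, clipping the outline; the r=9.5 sphere at (1, 12.5) partially overlaps it — only the 117.03 mm² overlap (of its 255.60 mm²) is removed, clipping the outline — 2 connected regions; (rotated 45° about Z; rotation is an isometry so areas/perimeters/island counts are preserved). Overall, the cross-section has 2 separate islands. Undo the 45° rotation: the query point maps to (16.829, 17.395) in the un-rotated model frame. The nearest boundary edge runs (22.50, 11.50)→(22.50, 22.00); distance from the point to it = 5.67 mm. The point is not inside any of the regions above, so it lies outside the cross-section (5.67 mm from the nearest boundary).

outside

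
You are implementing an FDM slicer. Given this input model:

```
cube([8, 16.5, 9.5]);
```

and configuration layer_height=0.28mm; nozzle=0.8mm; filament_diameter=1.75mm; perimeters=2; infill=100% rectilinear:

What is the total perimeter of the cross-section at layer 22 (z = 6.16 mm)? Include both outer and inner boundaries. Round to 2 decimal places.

49.00 mm

At z = 6.16 mm: the cube is present — its section is the full 8×16.5 rectangle (perimeter 49.00 mm). Overall, the cross-section is a single solid region. Total boundary length (outer) = 49.00 mm.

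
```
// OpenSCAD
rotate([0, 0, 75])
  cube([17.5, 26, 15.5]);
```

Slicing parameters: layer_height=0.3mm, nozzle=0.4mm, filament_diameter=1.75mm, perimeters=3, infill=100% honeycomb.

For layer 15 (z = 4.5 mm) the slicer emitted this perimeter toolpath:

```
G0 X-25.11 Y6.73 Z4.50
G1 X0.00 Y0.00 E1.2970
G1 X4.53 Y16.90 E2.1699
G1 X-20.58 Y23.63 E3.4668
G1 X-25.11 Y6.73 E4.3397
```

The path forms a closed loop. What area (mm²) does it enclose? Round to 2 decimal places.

454.85 mm²

Apply the shoelace formula to the sequence of (X, Y) vertices; enclosed area = 454.85 mm².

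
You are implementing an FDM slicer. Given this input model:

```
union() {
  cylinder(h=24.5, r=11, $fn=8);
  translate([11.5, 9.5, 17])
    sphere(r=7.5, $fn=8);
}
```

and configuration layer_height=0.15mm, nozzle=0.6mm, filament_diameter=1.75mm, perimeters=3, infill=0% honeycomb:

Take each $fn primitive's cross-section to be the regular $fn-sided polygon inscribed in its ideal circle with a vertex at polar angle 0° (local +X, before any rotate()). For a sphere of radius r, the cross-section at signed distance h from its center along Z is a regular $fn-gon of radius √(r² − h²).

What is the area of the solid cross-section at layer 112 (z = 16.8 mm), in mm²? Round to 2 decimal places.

At z = 16.8 mm: the r=11 cylinder contributes a regular 8-gon of circumradius 11 (area = (8/2)·11.000²·sin(360°/8) = 342.24 mm²); the r=7.5 sphere at (11.5, 9.5) contributes a regular 8-gon of circumradius √(7.5²−0.2²) = 7.497 (area = (8/2)·7.497²·sin(360°/8) = 158.99 mm²); Combining (union): the regions partially overlap — summed areas 501.23 mm² minus the doubly-counted overlap 15.65 mm² gives 485.57 mm² — area = 485.57 mm². Overall, the cross-section is a single solid region. Net area = 485.57 mm².

485.57 mm²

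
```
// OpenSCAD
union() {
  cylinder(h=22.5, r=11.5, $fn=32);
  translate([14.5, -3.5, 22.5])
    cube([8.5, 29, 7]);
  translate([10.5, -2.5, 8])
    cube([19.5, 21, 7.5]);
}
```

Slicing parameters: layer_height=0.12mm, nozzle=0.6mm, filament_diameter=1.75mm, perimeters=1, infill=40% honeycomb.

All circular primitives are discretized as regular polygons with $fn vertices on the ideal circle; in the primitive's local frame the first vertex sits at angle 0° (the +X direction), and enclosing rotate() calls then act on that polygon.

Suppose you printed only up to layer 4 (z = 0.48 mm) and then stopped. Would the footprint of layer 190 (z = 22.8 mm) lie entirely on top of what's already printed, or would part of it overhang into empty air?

Compare the two slices. At z = 0.48: the cylinder: section is a regular 32-gon, circumradius r=11.5 (area = (32/2)·11.500²·sin(360°/32) = 412.81 mm²); the cube at (14.5, -3.5) is not intersected at this z (z outside [22.5, 29.5]); the cube at (10.5, -2.5) does not reach this height (z outside [8, 15.5]); Combining (union): only the r=11.5 cylinder is present, so the union is just that shape — area = 412.81 mm². At z = 22.8: the cylinder is absent (z outside [0, 22.5]); the 8.5×29 cube at (14.5, -3.5) contributes its full rectangle (area 246.50 mm²); the cube at (10.5, -2.5) is not intersected at this z (z outside [8, 15.5]); Combining (union): only the 8.5×29 cube at (14.5, -3.5) is present, so the union is just that shape — area = 246.50 mm². Checking containment: at z = 22.8 the cross-section extends beyond the z = 0.48 cross-section by about 246.50 mm².

part overhangs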